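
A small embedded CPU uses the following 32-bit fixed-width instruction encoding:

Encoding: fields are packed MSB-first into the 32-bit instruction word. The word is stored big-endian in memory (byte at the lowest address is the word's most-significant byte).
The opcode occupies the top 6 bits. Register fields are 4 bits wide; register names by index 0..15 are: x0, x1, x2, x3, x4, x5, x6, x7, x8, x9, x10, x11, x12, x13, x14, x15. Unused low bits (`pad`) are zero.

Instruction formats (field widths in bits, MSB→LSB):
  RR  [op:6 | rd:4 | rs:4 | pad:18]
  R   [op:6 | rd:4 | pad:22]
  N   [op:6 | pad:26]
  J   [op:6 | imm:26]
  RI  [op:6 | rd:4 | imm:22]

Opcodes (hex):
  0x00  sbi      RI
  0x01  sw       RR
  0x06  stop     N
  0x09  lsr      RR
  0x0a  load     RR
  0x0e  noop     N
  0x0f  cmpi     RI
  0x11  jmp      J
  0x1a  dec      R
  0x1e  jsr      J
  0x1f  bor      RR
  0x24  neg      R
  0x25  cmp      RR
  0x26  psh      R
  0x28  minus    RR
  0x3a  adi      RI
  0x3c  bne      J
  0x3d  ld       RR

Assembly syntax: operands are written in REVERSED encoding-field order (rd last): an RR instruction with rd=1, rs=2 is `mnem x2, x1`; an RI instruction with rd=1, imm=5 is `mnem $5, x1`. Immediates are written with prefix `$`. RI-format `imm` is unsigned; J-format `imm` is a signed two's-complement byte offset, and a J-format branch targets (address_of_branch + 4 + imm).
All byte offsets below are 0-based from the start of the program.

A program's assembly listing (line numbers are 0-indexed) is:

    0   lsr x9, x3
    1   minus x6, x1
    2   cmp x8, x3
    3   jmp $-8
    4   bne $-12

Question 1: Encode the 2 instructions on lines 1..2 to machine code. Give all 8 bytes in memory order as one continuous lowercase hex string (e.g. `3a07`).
L1: minus op=0x28:6|rd=1:4|rs=6:4|pad=0:18 ⇒ 0xa0580000 ⇒ big a0 58 00 00
L2: cmp op=0x25:6|rd=3:4|rs=8:4|pad=0:18 ⇒ 0x94e00000 ⇒ big 94 e0 00 00

a058000094e00000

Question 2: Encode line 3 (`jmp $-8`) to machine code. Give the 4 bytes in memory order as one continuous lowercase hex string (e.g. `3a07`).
47fffff8

L3: jmp op=0x11:6|imm=-8:26 ⇒ 0x47fffff8 ⇒ big 47 ff ff f8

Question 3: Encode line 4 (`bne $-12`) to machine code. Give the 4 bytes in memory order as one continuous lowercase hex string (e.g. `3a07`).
f3fffff4

4. bne fields op=0x3c:6|imm=-12:26 → word f3fffff4h → f3 ff ff f4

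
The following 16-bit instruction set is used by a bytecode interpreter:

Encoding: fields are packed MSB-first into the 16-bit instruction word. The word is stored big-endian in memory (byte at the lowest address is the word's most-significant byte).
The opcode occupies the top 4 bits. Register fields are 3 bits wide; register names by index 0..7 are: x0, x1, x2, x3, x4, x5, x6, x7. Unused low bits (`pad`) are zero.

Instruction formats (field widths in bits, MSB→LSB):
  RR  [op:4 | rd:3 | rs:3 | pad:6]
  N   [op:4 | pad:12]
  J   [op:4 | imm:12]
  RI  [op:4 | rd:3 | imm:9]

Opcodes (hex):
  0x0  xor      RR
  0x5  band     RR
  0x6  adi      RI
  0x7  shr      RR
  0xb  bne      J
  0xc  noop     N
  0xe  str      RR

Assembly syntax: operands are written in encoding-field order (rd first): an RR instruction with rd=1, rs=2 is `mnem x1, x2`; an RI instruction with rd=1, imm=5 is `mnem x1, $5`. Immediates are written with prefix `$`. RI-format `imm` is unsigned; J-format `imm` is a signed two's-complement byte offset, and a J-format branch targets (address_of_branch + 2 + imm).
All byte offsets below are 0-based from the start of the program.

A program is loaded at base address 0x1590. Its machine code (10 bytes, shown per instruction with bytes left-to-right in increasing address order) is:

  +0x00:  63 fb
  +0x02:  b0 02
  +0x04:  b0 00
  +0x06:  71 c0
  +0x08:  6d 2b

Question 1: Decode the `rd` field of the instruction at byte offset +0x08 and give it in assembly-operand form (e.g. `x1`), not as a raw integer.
off 0x08: read 6d 2b as big → 0x6d2b
  top 4b → 0x6 → adi [RI]
  rd@[11:9]=0x6 ⇒ x6
  imm@[8:0]=0x12b ⇒ $299

x6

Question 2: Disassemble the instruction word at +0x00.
adi x1, $507

off 0x00: read 63 fb as big → 0x63fb
  op=0x63fb>>12=0x6 ⇒ adi (RI)
  rd@[11:9]=0x1 ⇒ x1
  imm@[8:0]=0x1fb ⇒ $507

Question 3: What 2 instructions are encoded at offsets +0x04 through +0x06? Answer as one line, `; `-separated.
[04] b0 00 → 0xb000
  opcode bits[15:12]=0xb: bne/J
  [11:0] imm=0 = $0
[06] 71 c0 → 0x71c0
  opcode bits[15:12]=0x7: shr/RR
  [11:9] rd=0 = x0
  [8:6] rs=7 = x7

bne $0; shr x0, x7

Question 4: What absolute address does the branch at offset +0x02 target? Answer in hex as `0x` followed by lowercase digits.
0x1596

[02] b0 02 → 0xb002
  op=0xb002>>12=0xb ⇒ bne (J)
  imm@[11:0]=0x2 ⇒ $2
  target = base 0x1590 + off 0x02 + 2 + imm 2 = 0x1596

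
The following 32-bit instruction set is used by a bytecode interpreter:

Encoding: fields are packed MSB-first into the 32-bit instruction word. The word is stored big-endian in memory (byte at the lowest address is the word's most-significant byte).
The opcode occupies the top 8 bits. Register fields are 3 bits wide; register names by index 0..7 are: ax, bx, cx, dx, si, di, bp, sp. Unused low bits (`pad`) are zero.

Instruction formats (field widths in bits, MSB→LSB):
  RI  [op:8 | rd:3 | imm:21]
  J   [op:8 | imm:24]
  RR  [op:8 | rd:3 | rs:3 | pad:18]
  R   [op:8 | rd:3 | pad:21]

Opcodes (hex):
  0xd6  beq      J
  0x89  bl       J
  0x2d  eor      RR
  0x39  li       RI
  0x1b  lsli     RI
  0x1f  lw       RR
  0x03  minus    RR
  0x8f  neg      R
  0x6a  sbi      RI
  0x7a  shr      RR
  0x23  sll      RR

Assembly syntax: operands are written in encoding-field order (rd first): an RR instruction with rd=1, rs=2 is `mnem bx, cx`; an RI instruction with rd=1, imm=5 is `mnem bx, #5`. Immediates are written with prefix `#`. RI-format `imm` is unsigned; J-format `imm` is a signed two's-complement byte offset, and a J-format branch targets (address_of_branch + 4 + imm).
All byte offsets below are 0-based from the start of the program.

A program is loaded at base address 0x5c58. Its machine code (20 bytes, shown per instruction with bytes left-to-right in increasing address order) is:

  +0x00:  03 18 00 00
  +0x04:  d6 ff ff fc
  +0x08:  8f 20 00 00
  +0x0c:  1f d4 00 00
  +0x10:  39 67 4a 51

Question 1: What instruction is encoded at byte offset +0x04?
beq #-4

@+04  big-endian(d6 ff ff fc) = 0xd6fffffc
  top 8b → 0xd6 → beq [J]
  imm: (w>>0)&0xffffff=0xfffffc (s24→-4) → #-4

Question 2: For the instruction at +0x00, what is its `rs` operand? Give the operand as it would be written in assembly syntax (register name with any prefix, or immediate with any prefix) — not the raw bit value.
bp

@+00  big-endian(03 18 00 00) = 0x03180000
  opcode bits[31:24]=0x3: minus/RR
  [23:21] rd=0 = ax
  [20:18] rs=6 = bp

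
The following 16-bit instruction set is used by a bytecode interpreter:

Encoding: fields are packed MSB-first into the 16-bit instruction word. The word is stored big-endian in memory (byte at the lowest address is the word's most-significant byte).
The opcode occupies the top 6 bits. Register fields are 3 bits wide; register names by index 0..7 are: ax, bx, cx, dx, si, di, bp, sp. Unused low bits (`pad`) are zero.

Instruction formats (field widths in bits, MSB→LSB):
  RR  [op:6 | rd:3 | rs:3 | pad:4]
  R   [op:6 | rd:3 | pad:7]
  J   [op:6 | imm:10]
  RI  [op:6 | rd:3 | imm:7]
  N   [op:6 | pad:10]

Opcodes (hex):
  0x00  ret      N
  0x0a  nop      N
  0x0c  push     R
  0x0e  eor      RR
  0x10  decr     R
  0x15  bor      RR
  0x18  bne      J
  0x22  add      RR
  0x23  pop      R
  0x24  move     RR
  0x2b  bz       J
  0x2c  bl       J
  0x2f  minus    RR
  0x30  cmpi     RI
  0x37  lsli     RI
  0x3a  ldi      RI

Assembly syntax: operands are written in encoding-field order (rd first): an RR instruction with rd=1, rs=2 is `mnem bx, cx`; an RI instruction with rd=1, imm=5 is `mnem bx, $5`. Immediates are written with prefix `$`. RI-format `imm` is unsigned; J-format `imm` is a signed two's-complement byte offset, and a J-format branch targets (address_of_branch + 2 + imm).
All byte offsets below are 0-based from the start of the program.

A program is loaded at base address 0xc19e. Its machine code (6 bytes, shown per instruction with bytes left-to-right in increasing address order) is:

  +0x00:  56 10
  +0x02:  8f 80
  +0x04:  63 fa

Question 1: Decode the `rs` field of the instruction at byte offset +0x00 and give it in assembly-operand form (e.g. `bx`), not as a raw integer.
+0x00: 56 10 ⇒ word 0x5610 (big)
  opcode bits[15:10]=0x15: bor/RR
  [9:7] rd=4 = si
  [6:4] rs=1 = bx

bx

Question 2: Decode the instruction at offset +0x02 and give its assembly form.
pop sp

+0x02: 8f 80 ⇒ word 0x8f80 (big)
  top 6b → 0x23 → pop [R]
  rd: (w>>7)&0x7=0x7 → sp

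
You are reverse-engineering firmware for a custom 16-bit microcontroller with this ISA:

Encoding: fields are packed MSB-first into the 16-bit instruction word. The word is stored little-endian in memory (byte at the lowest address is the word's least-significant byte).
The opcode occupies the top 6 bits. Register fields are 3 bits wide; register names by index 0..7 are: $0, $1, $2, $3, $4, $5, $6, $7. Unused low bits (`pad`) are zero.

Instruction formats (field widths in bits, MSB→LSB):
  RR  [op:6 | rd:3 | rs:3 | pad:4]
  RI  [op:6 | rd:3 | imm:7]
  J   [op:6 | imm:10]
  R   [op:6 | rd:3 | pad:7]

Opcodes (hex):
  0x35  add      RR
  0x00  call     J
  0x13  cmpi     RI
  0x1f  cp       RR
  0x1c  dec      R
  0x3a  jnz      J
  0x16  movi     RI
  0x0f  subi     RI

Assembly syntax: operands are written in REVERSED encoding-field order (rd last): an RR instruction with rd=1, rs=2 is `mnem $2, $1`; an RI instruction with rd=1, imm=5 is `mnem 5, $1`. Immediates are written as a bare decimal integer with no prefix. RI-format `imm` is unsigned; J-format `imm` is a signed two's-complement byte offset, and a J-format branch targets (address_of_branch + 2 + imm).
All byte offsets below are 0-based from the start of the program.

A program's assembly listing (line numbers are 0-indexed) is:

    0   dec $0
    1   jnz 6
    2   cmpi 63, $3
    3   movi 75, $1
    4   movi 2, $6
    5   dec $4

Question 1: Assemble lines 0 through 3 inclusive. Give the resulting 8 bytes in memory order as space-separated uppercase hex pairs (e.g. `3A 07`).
00 70 06 E8 BF 4D CB 58

line 0 (dec): pack op=0x1c:6|rd=0:3|pad=0:7 = 0x7000; little→ 00 70
line 1 (jnz): pack op=0x3a:6|imm=6:10 = 0xe806; little→ 06 e8
line 2 (cmpi): pack op=0x13:6|rd=3:3|imm=63:7 = 0x4dbf; little→ bf 4d
line 3 (movi): pack op=0x16:6|rd=1:3|imm=75:7 = 0x58cb; little→ cb 58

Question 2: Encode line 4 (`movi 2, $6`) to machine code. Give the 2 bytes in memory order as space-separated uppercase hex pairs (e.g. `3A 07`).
4. movi fields op=0x16:6|rd=6:3|imm=2:7 → word 5b02h → 02 5b

02 5B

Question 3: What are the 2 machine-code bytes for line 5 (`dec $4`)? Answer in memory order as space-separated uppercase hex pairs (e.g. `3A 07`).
L5: dec op=0x1c:6|rd=4:3|pad=0:7 ⇒ 0x7200 ⇒ little 00 72

00 72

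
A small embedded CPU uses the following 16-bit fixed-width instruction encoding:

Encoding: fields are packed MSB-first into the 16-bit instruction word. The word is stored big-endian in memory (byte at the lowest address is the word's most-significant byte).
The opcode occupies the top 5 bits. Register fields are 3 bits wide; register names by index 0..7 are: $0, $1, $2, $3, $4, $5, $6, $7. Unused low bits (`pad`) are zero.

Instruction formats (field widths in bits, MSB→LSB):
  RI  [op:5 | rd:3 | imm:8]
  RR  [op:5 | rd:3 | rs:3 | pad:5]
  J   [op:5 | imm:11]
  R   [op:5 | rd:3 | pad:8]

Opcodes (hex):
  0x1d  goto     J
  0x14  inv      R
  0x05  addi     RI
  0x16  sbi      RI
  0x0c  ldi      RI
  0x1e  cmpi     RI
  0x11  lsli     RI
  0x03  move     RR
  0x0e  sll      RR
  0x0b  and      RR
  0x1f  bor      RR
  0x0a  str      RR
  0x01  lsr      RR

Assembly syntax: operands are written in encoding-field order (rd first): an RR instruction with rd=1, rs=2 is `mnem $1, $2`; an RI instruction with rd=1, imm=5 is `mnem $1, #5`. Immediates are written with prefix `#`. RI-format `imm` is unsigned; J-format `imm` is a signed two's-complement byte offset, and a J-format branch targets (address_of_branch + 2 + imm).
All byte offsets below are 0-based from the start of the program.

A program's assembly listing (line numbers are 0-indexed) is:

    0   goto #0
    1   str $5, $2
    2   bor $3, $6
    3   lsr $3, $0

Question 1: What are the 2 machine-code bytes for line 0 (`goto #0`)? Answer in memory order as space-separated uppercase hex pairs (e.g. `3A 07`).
E8 00

0. goto fields op=0x1d:5|imm=0:11 → word e800h → e8 00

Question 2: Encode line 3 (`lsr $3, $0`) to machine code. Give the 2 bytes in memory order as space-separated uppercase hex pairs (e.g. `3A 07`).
0B 00

3. lsr fields op=0x1:5|rd=3:3|rs=0:3|pad=0:5 → word 0b00h → 0b 00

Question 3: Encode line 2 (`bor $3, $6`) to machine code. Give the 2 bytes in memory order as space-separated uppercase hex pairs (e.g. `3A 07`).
FB C0

L2: bor op=0x1f:5|rd=3:3|rs=6:3|pad=0:5 ⇒ 0xfbc0 ⇒ big fb c0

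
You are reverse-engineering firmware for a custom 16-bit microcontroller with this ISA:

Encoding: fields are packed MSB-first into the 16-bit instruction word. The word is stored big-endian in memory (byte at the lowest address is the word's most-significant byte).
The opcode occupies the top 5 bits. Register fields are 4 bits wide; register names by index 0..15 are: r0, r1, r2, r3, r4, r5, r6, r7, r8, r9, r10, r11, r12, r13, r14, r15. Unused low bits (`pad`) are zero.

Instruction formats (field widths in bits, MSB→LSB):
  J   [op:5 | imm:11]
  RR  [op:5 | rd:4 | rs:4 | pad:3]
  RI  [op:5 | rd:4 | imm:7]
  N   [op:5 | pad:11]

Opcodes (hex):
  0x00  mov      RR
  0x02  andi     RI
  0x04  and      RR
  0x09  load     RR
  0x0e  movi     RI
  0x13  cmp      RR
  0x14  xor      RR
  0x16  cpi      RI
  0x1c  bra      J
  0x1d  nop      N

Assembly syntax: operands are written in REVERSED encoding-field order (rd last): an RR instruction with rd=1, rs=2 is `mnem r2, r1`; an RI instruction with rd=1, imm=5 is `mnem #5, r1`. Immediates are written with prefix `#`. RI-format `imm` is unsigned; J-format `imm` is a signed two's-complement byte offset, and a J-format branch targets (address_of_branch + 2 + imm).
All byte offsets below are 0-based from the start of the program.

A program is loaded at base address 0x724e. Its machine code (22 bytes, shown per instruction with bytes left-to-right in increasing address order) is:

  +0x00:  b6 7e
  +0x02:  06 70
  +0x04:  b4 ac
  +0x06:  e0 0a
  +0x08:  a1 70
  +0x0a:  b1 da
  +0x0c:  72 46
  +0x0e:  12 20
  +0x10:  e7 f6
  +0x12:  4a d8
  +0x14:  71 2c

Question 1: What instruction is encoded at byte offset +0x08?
off 0x08: read a1 70 as big → 0xa170
  opcode bits[15:11]=0x14: xor/RR
  rd@[10:7]=0x2 ⇒ r2
  rs@[6:3]=0xe ⇒ r14

xor r14, r2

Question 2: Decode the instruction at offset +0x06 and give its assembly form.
bra #10

@+06  big-endian(e0 0a) = 0xe00a
  top 5b → 0x1c → bra [J]
  [10:0] imm=10 = #10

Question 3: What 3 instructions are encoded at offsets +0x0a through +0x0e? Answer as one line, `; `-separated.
cpi #90, r3; movi #70, r4; andi #32, r4

@+0a  big-endian(b1 da) = 0xb1da
  top 5b → 0x16 → cpi [RI]
  rd: (w>>7)&0xf=0x3 → r3
  imm: (w>>0)&0x7f=0x5a → #90
@+0c  big-endian(72 46) = 0x7246
  top 5b → 0xe → movi [RI]
  rd: (w>>7)&0xf=0x4 → r4
  imm: (w>>0)&0x7f=0x46 → #70
@+0e  big-endian(12 20) = 0x1220
  top 5b → 0x2 → andi [RI]
  rd: (w>>7)&0xf=0x4 → r4
  imm: (w>>0)&0x7f=0x20 → #32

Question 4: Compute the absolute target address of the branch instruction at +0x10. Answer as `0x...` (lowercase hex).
+0x10: e7 f6 ⇒ word 0xe7f6 (big)
  op=0xe7f6>>11=0x1c ⇒ bra (J)
  imm: (w>>0)&0x7ff=0x7f6 (s11→-10) → #-10
  target = base 0x724e + off 0x10 + 2 + imm -10 = 0x7256

0x7256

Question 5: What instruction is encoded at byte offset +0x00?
cpi #126, r12

+0x00: b6 7e ⇒ word 0xb67e (big)
  top 5b → 0x16 → cpi [RI]
  rd@[10:7]=0xc ⇒ r12
  imm@[6:0]=0x7e ⇒ #126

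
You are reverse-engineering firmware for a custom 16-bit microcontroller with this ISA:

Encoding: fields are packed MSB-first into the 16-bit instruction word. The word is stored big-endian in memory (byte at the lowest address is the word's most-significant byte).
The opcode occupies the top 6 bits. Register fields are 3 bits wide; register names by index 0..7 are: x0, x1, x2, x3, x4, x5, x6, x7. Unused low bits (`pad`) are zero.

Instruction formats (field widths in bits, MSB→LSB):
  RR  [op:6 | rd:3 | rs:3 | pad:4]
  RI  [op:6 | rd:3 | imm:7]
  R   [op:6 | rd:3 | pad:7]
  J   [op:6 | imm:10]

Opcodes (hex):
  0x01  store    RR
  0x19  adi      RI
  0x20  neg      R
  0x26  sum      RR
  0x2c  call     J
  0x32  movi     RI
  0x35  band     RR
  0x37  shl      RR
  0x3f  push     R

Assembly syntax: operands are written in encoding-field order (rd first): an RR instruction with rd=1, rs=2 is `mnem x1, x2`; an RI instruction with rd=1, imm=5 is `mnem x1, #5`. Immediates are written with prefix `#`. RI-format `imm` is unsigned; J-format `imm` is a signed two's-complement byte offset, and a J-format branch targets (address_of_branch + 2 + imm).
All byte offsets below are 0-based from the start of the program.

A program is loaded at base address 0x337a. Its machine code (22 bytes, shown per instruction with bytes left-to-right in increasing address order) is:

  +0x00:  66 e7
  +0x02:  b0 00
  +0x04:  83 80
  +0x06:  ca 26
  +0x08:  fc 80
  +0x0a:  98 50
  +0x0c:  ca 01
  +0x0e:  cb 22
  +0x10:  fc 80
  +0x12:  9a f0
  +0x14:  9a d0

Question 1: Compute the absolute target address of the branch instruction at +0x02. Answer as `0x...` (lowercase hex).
0x337e

@+02  big-endian(b0 00) = 0xb000
  top 6b → 0x2c → call [J]
  imm: (w>>0)&0x3ff=0x0 → #0
  target = base 0x337a + off 0x02 + 2 + imm 0 = 0x337e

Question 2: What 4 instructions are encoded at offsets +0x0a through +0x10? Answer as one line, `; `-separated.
sum x0, x5; movi x4, #1; movi x6, #34; push x1

+0x0a: 98 50 ⇒ word 0x9850 (big)
  top 6b → 0x26 → sum [RR]
  rd: (w>>7)&0x7=0x0 → x0
  rs: (w>>4)&0x7=0x5 → x5
+0x0c: ca 01 ⇒ word 0xca01 (big)
  top 6b → 0x32 → movi [RI]
  rd: (w>>7)&0x7=0x4 → x4
  imm: (w>>0)&0x7f=0x1 → #1
+0x0e: cb 22 ⇒ word 0xcb22 (big)
  top 6b → 0x32 → movi [RI]
  rd: (w>>7)&0x7=0x6 → x6
  imm: (w>>0)&0x7f=0x22 → #34
+0x10: fc 80 ⇒ word 0xfc80 (big)
  top 6b → 0x3f → push [R]
  rd: (w>>7)&0x7=0x1 → x1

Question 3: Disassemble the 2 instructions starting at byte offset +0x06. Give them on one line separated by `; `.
+0x06: ca 26 ⇒ word 0xca26 (big)
  top 6b → 0x32 → movi [RI]
  rd@[9:7]=0x4 ⇒ x4
  imm@[6:0]=0x26 ⇒ #38
+0x08: fc 80 ⇒ word 0xfc80 (big)
  top 6b → 0x3f → push [R]
  rd@[9:7]=0x1 ⇒ x1

movi x4, #38; push x1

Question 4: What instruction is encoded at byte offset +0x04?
neg x7

@+04  big-endian(83 80) = 0x8380
  opcode bits[15:10]=0x20: neg/R
  [9:7] rd=7 = x7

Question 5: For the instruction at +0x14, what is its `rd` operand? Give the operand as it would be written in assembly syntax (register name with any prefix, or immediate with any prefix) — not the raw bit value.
+0x14: 9a d0 ⇒ word 0x9ad0 (big)
  opcode bits[15:10]=0x26: sum/RR
  [9:7] rd=5 = x5
  [6:4] rs=5 = x5

x5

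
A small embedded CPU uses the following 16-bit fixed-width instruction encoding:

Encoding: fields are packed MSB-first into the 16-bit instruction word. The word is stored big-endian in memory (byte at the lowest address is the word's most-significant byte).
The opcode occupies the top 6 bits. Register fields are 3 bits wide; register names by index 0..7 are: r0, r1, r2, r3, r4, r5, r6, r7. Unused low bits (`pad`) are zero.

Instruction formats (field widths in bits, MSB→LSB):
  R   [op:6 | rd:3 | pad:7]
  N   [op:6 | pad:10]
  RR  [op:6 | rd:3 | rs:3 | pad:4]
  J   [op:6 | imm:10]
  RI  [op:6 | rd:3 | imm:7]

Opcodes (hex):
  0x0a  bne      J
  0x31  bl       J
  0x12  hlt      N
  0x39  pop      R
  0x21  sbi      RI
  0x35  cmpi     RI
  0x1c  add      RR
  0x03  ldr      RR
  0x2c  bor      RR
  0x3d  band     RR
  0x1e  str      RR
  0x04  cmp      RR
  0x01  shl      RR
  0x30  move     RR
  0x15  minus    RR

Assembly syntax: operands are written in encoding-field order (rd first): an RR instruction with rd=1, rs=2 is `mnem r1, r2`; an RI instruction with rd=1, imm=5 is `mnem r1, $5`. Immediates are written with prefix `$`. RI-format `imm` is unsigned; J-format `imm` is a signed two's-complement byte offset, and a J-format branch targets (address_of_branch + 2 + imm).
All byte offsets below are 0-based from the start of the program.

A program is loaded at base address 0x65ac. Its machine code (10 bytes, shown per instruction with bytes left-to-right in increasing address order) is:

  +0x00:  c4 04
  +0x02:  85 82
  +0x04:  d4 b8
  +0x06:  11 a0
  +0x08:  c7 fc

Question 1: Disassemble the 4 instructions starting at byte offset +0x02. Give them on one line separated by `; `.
+0x02: 85 82 ⇒ word 0x8582 (big)
  opcode bits[15:10]=0x21: sbi/RI
  rd: (w>>7)&0x7=0x3 → r3
  imm: (w>>0)&0x7f=0x2 → $2
+0x04: d4 b8 ⇒ word 0xd4b8 (big)
  opcode bits[15:10]=0x35: cmpi/RI
  rd: (w>>7)&0x7=0x1 → r1
  imm: (w>>0)&0x7f=0x38 → $56
+0x06: 11 a0 ⇒ word 0x11a0 (big)
  opcode bits[15:10]=0x4: cmp/RR
  rd: (w>>7)&0x7=0x3 → r3
  rs: (w>>4)&0x7=0x2 → r2
+0x08: c7 fc ⇒ word 0xc7fc (big)
  opcode bits[15:10]=0x31: bl/J
  imm: (w>>0)&0x3ff=0x3fc (s10→-4) → $-4

sbi r3, $2; cmpi r1, $56; cmp r3, r2; bl $-4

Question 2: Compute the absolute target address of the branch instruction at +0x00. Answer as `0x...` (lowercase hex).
off 0x00: read c4 04 as big → 0xc404
  opcode bits[15:10]=0x31: bl/J
  [9:0] imm=4 = $4
  target = base 0x65ac + off 0x00 + 2 + imm 4 = 0x65b2

0x65b2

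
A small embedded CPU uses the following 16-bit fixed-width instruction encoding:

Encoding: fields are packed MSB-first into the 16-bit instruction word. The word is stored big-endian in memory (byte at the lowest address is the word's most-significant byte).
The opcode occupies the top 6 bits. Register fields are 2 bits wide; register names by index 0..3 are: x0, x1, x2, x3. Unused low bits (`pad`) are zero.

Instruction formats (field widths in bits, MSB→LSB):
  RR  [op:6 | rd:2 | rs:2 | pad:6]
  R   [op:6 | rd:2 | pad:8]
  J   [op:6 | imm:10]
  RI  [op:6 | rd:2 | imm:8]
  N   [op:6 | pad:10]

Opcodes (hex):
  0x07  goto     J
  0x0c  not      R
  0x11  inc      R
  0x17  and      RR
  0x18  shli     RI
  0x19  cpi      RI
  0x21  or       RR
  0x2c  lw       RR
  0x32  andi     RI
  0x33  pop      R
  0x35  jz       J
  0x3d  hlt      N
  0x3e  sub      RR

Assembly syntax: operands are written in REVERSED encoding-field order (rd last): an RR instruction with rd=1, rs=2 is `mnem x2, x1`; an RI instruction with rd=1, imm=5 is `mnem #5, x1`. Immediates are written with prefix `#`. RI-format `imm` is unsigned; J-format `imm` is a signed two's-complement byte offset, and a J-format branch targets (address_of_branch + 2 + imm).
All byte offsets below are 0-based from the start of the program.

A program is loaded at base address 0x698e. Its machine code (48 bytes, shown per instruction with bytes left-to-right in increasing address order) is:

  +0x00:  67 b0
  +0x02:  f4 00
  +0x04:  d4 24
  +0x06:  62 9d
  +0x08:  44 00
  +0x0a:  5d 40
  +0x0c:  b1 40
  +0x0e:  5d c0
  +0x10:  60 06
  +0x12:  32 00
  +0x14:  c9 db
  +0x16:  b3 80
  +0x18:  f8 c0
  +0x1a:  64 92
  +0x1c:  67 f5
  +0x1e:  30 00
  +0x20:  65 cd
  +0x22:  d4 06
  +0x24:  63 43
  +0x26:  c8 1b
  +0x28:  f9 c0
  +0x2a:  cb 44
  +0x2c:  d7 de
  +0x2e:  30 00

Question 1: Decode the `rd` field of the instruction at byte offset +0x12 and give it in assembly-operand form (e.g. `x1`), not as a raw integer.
x2

@+12  big-endian(32 00) = 0x3200
  opcode bits[15:10]=0xc: not/R
  rd: (w>>8)&0x3=0x2 → x2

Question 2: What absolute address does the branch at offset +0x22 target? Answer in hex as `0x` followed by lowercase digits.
0x69b8

@+22  big-endian(d4 06) = 0xd406
  top 6b → 0x35 → jz [J]
  imm: (w>>0)&0x3ff=0x6 → #6
  target = base 0x698e + off 0x22 + 2 + imm 6 = 0x69b8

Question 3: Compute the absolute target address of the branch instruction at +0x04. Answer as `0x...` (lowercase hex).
@+04  big-endian(d4 24) = 0xd424
  op=0xd424>>10=0x35 ⇒ jz (J)
  imm: (w>>0)&0x3ff=0x24 → #36
  target = base 0x698e + off 0x04 + 2 + imm 36 = 0x69b8

0x69b8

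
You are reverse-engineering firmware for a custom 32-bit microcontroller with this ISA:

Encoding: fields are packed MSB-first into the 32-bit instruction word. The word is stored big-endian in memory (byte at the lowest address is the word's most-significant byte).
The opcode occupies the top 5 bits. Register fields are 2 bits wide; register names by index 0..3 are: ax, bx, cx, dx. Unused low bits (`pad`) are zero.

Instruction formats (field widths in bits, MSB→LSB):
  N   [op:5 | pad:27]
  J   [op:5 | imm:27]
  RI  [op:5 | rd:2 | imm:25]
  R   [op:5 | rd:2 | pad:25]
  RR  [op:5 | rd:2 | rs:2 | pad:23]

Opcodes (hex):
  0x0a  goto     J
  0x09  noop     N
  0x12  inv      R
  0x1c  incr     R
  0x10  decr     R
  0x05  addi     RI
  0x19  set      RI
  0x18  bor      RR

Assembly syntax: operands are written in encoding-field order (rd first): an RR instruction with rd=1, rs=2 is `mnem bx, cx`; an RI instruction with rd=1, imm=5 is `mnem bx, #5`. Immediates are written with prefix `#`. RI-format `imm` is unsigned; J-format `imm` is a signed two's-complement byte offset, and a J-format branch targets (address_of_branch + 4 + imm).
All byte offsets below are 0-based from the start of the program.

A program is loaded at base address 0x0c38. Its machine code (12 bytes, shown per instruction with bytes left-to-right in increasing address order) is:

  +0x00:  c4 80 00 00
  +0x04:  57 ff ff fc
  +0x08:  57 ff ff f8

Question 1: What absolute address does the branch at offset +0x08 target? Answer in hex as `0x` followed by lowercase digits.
[08] 57 ff ff f8 → 0x57fffff8
  opcode bits[31:27]=0xa: goto/J
  [26:0] imm=134217720 (s27→-8) = #-8
  target = base 0x0c38 + off 0x08 + 4 + imm -8 = 0x0c3c

0x0c3c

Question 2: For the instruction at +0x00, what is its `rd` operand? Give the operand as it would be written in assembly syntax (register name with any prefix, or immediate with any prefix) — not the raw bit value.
@+00  big-endian(c4 80 00 00) = 0xc4800000
  op=0xc4800000>>27=0x18 ⇒ bor (RR)
  rd: (w>>25)&0x3=0x2 → cx
  rs: (w>>23)&0x3=0x1 → bx

cx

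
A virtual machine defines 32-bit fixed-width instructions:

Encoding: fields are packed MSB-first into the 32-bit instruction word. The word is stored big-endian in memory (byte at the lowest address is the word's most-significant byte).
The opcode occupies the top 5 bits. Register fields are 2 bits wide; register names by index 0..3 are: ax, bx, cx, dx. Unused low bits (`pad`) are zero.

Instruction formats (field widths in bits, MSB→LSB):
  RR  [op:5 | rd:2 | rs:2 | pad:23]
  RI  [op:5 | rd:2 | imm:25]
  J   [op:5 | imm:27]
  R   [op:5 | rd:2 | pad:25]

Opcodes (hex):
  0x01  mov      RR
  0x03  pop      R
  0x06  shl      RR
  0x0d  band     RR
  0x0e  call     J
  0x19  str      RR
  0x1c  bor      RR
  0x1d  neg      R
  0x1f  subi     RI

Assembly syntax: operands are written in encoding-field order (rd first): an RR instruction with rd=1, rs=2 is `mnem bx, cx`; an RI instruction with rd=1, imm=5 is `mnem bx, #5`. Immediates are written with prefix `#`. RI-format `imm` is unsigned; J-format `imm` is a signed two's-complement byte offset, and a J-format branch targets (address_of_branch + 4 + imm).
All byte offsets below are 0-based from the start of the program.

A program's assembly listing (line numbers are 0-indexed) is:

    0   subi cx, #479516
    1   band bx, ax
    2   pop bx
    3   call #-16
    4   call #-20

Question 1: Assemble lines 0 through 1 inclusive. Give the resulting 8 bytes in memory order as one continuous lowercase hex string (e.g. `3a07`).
0. subi fields op=0x1f:5|rd=2:2|imm=479516:25 → word fc07511ch → fc 07 51 1c
1. band fields op=0xd:5|rd=1:2|rs=0:2|pad=0:23 → word 6a000000h → 6a 00 00 00

fc07511c6a000000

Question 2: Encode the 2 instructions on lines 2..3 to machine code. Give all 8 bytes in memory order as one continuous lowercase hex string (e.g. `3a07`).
L2: pop op=0x3:5|rd=1:2|pad=0:25 ⇒ 0x1a000000 ⇒ big 1a 00 00 00
L3: call op=0xe:5|imm=-16:27 ⇒ 0x77fffff0 ⇒ big 77 ff ff f0

1a00000077fffff0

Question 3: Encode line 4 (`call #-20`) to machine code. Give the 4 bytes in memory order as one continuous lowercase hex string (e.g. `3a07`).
L4: call op=0xe:5|imm=-20:27 ⇒ 0x77ffffec ⇒ big 77 ff ff ec

77ffffec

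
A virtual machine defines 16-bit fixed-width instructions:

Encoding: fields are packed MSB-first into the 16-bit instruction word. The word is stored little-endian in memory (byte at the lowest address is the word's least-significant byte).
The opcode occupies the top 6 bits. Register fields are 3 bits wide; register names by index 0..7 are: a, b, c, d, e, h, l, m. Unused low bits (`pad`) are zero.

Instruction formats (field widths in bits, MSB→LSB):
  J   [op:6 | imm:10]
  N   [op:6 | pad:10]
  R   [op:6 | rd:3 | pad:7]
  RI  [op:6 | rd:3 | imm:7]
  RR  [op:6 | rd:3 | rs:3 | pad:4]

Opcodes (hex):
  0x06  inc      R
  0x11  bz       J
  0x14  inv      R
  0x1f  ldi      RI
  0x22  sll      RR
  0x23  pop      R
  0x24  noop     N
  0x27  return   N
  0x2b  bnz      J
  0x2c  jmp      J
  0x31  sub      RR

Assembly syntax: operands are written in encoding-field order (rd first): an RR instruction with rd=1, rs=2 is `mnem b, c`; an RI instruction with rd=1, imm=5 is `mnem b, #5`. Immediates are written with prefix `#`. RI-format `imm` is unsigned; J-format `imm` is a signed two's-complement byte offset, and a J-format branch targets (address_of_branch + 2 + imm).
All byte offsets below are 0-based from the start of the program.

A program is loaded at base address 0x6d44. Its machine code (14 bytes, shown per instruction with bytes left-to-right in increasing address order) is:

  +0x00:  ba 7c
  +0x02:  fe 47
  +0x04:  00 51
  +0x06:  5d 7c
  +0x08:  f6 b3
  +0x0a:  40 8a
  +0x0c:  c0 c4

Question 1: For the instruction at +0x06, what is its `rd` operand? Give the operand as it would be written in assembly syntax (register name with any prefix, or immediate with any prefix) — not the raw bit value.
+0x06: 5d 7c ⇒ word 0x7c5d (little)
  opcode bits[15:10]=0x1f: ldi/RI
  rd: (w>>7)&0x7=0x0 → a
  imm: (w>>0)&0x7f=0x5d → #93

a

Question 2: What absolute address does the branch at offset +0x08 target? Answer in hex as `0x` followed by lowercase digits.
@+08  little-endian(f6 b3) = 0xb3f6
  top 6b → 0x2c → jmp [J]
  imm@[9:0]=0x3f6 (s10→-10) ⇒ #-10
  target = base 0x6d44 + off 0x08 + 2 + imm -10 = 0x6d44

0x6d44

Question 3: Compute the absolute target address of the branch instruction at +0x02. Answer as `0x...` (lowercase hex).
0x6d46

@+02  little-endian(fe 47) = 0x47fe
  top 6b → 0x11 → bz [J]
  imm: (w>>0)&0x3ff=0x3fe (s10→-2) → #-2
  target = base 0x6d44 + off 0x02 + 2 + imm -2 = 0x6d46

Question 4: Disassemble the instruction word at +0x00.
ldi b, #58

[00] ba 7c → 0x7cba
  opcode bits[15:10]=0x1f: ldi/RI
  [9:7] rd=1 = b
  [6:0] imm=58 = #58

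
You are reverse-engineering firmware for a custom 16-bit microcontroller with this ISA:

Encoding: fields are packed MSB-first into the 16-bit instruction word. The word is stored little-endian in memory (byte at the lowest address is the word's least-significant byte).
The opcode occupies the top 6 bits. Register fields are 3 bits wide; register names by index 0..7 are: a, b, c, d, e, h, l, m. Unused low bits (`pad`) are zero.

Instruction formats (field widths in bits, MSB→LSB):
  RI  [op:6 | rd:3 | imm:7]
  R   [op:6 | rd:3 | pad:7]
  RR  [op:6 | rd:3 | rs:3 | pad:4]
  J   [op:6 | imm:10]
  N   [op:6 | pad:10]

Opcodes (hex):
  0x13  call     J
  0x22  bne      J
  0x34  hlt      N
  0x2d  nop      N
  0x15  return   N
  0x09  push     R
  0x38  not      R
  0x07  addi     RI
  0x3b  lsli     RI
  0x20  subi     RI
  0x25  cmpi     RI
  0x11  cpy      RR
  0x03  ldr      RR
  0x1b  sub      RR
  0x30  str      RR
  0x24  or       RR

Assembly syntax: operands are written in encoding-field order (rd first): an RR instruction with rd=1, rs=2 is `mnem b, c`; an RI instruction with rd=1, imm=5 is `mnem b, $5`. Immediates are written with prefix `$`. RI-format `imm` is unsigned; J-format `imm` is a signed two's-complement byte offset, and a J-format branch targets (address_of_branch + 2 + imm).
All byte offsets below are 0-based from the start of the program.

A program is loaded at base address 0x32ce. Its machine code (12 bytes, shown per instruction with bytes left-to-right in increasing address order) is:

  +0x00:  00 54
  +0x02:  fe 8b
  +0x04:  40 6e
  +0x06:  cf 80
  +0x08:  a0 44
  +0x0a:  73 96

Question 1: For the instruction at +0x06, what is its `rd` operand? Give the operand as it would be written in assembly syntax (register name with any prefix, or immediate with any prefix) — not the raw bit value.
b

off 0x06: read cf 80 as little → 0x80cf
  op=0x80cf>>10=0x20 ⇒ subi (RI)
  rd: (w>>7)&0x7=0x1 → b
  imm: (w>>0)&0x7f=0x4f → $79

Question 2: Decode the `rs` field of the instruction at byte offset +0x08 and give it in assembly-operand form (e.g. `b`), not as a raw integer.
c

@+08  little-endian(a0 44) = 0x44a0
  op=0x44a0>>10=0x11 ⇒ cpy (RR)
  rd: (w>>7)&0x7=0x1 → b
  rs: (w>>4)&0x7=0x2 → c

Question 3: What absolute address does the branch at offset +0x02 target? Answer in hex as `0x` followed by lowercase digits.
0x32d0

off 0x02: read fe 8b as little → 0x8bfe
  opcode bits[15:10]=0x22: bne/J
  [9:0] imm=1022 (s10→-2) = $-2
  target = base 0x32ce + off 0x02 + 2 + imm -2 = 0x32d0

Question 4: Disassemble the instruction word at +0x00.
return

off 0x00: read 00 54 as little → 0x5400
  op=0x5400>>10=0x15 ⇒ return (N)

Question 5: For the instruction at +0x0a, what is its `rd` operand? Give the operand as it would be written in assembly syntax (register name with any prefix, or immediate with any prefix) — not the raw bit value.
e

[0a] 73 96 → 0x9673
  op=0x9673>>10=0x25 ⇒ cmpi (RI)
  rd@[9:7]=0x4 ⇒ e
  imm@[6:0]=0x73 ⇒ $115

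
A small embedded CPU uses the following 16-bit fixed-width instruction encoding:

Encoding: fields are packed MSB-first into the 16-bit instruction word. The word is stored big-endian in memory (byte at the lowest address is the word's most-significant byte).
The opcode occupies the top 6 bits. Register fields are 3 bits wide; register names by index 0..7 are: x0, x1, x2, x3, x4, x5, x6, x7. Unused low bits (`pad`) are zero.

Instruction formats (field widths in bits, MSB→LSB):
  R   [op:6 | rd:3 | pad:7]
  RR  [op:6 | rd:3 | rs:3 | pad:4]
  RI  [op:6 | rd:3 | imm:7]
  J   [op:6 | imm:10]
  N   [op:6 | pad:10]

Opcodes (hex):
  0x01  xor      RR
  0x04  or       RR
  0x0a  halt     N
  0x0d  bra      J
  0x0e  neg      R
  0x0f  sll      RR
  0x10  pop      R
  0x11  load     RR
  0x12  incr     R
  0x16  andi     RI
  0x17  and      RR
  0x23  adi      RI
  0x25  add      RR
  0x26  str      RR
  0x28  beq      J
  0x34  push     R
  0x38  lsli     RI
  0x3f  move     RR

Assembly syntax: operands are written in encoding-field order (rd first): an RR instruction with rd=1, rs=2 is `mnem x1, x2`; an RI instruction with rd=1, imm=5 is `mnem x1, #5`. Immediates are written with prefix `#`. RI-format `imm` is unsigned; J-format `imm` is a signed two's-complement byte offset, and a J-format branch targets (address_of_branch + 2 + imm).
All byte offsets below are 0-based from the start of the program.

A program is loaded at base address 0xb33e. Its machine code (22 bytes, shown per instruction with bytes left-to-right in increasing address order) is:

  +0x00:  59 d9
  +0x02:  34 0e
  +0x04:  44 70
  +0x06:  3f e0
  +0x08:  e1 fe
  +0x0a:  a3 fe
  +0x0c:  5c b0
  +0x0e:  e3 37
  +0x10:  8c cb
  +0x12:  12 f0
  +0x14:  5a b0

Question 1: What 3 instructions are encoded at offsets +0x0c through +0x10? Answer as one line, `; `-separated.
+0x0c: 5c b0 ⇒ word 0x5cb0 (big)
  op=0x5cb0>>10=0x17 ⇒ and (RR)
  rd: (w>>7)&0x7=0x1 → x1
  rs: (w>>4)&0x7=0x3 → x3
+0x0e: e3 37 ⇒ word 0xe337 (big)
  op=0xe337>>10=0x38 ⇒ lsli (RI)
  rd: (w>>7)&0x7=0x6 → x6
  imm: (w>>0)&0x7f=0x37 → #55
+0x10: 8c cb ⇒ word 0x8ccb (big)
  op=0x8ccb>>10=0x23 ⇒ adi (RI)
  rd: (w>>7)&0x7=0x1 → x1
  imm: (w>>0)&0x7f=0x4b → #75

and x1, x3; lsli x6, #55; adi x1, #75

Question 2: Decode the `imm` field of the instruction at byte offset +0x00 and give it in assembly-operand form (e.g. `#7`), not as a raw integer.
[00] 59 d9 → 0x59d9
  op=0x59d9>>10=0x16 ⇒ andi (RI)
  rd@[9:7]=0x3 ⇒ x3
  imm@[6:0]=0x59 ⇒ #89

#89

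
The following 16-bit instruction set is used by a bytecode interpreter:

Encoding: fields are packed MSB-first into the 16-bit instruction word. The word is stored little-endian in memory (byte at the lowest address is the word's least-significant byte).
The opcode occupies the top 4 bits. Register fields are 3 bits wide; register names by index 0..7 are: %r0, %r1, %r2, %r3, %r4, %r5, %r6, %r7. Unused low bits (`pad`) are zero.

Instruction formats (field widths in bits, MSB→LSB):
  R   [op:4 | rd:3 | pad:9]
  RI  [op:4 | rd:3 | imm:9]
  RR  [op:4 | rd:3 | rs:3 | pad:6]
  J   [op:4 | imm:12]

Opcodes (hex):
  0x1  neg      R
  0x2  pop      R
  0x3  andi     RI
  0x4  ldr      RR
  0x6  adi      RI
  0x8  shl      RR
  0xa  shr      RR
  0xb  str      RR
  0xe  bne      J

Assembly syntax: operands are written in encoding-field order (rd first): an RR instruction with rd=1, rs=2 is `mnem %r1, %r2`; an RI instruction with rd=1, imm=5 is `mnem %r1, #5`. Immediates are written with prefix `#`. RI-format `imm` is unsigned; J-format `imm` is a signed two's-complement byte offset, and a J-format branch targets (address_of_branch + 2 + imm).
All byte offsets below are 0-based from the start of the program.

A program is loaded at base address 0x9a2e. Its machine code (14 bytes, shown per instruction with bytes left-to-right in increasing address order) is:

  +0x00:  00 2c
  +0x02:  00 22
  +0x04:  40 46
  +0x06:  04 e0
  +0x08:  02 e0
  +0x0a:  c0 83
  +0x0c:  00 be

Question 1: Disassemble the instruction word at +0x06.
bne #4

[06] 04 e0 → 0xe004
  opcode bits[15:12]=0xe: bne/J
  [11:0] imm=4 = #4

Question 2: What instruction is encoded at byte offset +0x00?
off 0x00: read 00 2c as little → 0x2c00
  top 4b → 0x2 → pop [R]
  rd: (w>>9)&0x7=0x6 → %r6

pop %r6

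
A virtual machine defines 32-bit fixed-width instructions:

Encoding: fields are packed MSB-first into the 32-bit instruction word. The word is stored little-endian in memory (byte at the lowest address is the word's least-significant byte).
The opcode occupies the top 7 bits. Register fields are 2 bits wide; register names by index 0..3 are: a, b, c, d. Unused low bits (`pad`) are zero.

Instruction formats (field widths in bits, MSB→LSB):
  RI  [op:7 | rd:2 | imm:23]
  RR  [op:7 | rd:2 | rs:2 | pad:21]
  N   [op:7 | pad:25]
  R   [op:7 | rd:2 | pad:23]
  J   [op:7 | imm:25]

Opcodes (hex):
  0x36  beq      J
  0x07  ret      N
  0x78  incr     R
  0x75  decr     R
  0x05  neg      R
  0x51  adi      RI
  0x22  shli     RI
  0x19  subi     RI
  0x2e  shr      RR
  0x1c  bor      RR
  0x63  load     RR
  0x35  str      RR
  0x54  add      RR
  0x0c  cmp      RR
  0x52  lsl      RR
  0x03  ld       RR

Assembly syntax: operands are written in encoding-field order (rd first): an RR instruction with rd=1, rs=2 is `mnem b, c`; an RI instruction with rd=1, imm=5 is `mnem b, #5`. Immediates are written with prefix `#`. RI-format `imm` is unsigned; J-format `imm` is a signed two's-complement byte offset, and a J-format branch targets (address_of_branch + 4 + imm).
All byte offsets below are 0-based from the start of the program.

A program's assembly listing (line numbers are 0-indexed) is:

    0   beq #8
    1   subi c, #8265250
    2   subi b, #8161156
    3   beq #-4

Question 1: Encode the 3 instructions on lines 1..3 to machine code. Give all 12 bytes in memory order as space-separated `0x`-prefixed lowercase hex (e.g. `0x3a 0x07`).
0x22 0x1e 0x7e 0x33 0x84 0x87 0xfc 0x32 0xfc 0xff 0xff 0x6d

1. subi fields op=0x19:7|rd=2:2|imm=8265250:23 → word 337e1e22h → 22 1e 7e 33
2. subi fields op=0x19:7|rd=1:2|imm=8161156:23 → word 32fc8784h → 84 87 fc 32
3. beq fields op=0x36:7|imm=-4:25 → word 6dfffffch → fc ff ff 6d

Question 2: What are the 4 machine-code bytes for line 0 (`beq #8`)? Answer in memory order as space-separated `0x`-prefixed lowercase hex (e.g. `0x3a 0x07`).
0x08 0x00 0x00 0x6c

L0: beq op=0x36:7|imm=8:25 ⇒ 0x6c000008 ⇒ little 08 00 00 6c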